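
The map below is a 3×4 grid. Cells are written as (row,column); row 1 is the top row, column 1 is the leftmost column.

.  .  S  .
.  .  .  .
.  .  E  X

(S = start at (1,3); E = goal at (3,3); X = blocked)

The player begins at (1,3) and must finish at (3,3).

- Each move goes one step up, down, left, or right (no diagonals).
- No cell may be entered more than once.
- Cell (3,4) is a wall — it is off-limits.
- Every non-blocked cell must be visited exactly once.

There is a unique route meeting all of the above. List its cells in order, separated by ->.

(1,3) -> (1,4) -> (2,4) -> (2,3) -> (2,2) -> (1,2) -> (1,1) -> (2,1) -> (3,1) -> (3,2) -> (3,3)

Need to visit all 11 open cells exactly once, starting at (1,3) and ending at (3,3).
Cell (1,1) has only two open neighbours ((2,1) and (1,2)), so the path must pass straight through it: one of those is the cell it's entered from and the other is where it exits.
Route from (1,3): right 1 to (1,4), down 1 to (2,4), left 2 to (2,2), up 1 to (1,2), left 1 to (1,1), down 2 to (3,1), right 2 to (3,3) — 10 moves in all.
Check: all 11 open cells covered.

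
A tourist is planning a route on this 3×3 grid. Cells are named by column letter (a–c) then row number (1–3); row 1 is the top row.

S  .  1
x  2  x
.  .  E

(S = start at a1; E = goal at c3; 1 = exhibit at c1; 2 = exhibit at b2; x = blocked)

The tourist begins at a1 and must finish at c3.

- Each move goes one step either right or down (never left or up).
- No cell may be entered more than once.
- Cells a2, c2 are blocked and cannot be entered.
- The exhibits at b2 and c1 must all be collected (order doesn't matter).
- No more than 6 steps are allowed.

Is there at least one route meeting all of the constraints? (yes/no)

no

b2 is below but to the left of c1: going c1 → b2 would need a leftward move and b2 → c1 an upward move, so no right/down-only route can visit both required cells.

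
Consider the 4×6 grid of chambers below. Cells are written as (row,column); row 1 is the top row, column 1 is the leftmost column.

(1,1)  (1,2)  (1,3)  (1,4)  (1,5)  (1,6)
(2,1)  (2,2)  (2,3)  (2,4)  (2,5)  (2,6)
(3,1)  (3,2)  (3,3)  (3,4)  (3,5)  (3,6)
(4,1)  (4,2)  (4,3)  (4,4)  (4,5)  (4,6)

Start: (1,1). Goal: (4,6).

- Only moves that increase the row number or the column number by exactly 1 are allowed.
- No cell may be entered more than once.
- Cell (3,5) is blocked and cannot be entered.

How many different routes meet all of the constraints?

A right/down-only route from (1,1) to (4,6) makes exactly 3 down-moves and 5 right-moves in some order.
With no other constraints that would be C(8,3) = 56 routes.
Subtract routes through each blocked cell (inclusion–exclusion for overlaps): − through (3,5): 30 → 26.
That gives 26 routes.

26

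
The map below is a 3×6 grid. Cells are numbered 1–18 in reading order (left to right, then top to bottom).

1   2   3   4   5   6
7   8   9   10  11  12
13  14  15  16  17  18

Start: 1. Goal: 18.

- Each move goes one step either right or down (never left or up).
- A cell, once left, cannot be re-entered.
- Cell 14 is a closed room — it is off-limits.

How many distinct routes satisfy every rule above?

18

A right/down-only route from 1 to 18 makes exactly 2 down-moves and 5 right-moves in some order.
With no other constraints that would be C(7,2) = 21 routes.
Subtract routes through each blocked cell (inclusion–exclusion for overlaps): − through 14: 3 → 18.
That gives 18 routes.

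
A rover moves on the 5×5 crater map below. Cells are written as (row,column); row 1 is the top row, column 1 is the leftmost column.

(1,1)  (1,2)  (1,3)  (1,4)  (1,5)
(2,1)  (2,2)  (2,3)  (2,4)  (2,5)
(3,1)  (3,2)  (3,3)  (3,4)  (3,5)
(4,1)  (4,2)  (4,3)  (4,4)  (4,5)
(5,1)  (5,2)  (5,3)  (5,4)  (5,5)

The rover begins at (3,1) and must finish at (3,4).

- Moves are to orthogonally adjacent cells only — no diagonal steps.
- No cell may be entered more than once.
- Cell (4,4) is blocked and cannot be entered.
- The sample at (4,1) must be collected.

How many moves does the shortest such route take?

Any route passes through (4,1) somewhere between (3,1) and (3,4). Summing Manhattan distances along the two legs ((3,1) → (4,1) → (3,4)) gives a lower bound of 1 + 4 = 5 moves.
A route of 5 moves achieves this: (3,1) → (4,1) → (4,2) → (3,2) → (3,3) → (3,4).
Since 5 matches the lower bound, it is optimal.

5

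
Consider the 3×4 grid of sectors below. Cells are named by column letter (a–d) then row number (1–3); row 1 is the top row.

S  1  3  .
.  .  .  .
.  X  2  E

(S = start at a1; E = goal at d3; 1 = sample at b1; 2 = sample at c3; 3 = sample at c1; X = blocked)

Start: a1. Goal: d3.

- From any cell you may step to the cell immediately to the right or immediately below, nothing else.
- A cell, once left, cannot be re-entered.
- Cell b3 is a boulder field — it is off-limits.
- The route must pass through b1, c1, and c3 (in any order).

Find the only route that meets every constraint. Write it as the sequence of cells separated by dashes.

a1 - b1 - c1 - c2 - c3 - d3

Moves only go right or down, so the column and row indices never decrease.
Route from a1: right 2 to c1, down 2 to c3, right 1 to d3 — 5 moves in all.
Check: all required cells visited.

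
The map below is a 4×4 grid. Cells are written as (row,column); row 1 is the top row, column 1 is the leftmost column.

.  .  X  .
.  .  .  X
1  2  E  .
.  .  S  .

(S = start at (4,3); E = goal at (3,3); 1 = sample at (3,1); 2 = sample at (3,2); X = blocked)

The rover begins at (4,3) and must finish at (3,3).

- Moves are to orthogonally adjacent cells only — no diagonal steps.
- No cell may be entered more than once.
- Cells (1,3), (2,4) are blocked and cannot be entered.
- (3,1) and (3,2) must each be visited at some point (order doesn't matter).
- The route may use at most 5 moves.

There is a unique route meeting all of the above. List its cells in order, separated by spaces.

Any route must reach (3,1) and (3,2) and still end at (3,3) within 5 moves, so the order of the required stops is forced.
Route from (4,3): 2× left (reaching (4,1)), up to (3,1), 2× right (reaching (3,3)) — 5 moves in all.
Check: all required cells visited; 5 ≤ 5 moves.

(4,3) (4,2) (4,1) (3,1) (3,2) (3,3)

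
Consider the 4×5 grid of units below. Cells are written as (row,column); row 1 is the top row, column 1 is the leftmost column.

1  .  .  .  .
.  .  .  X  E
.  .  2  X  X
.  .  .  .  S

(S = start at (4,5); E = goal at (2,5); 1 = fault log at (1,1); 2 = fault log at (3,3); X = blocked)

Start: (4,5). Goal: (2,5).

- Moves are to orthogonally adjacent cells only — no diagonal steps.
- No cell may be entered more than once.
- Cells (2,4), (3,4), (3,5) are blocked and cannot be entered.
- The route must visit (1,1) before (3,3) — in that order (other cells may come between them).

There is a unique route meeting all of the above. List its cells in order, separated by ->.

(4,5) -> (4,4) -> (4,3) -> (4,2) -> (4,1) -> (3,1) -> (2,1) -> (1,1) -> (1,2) -> (2,2) -> (3,2) -> (3,3) -> (2,3) -> (1,3) -> (1,4) -> (1,5) -> (2,5)

The waypoints must appear in the order (1,1), (3,3), with no cell reused.
Route from (4,5): left 4 to (4,1), up 3 to (1,1), right 1 to (1,2), down 2 to (3,2), right 1 to (3,3), up 2 to (1,3), right 2 to (1,5), down 1 to (2,5) — 16 moves in all.
Check: order respected (1 at step 7, 2 at step 11).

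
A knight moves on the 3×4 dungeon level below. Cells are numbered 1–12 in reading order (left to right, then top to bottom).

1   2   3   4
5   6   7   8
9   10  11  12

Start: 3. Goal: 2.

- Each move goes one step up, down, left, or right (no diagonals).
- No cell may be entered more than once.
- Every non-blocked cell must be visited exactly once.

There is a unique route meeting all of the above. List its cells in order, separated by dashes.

3 - 4 - 8 - 12 - 11 - 7 - 6 - 10 - 9 - 5 - 1 - 2

Need to visit all 12 open cells exactly once, starting at 3 and ending at 2.
Cell 1 has only two open neighbours (5 and 2), so the path must pass straight through it: one of those is the cell it's entered from and the other is where it exits.
Route from 3: right 1 to 4, down 2 to 12, left 1 to 11, up 1 to 7, left 1 to 6, down 1 to 10, left 1 to 9, up 2 to 1, right 1 to 2 — 11 moves in all.
Check: all 12 open cells covered.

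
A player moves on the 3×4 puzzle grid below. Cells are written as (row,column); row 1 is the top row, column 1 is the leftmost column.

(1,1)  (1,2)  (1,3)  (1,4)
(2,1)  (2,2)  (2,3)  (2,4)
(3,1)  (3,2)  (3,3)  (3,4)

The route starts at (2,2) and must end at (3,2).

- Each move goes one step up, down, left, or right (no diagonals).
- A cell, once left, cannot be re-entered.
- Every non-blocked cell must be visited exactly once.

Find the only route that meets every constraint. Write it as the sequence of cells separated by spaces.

(2,2) (2,3) (3,3) (3,4) (2,4) (1,4) (1,3) (1,2) (1,1) (2,1) (3,1) (3,2)

Need to visit all 12 open cells exactly once, starting at (2,2) and ending at (3,2).
Cell (1,1) has only two open neighbours ((2,1) and (1,2)), so the path must pass straight through it: one of those is the cell it's entered from and the other is where it exits.
Route from (2,2): right 1 to (2,3), down 1 to (3,3), right 1 to (3,4), up 2 to (1,4), left 3 to (1,1), down 2 to (3,1), right 1 to (3,2) — 11 moves in all.
Check: all 12 open cells covered.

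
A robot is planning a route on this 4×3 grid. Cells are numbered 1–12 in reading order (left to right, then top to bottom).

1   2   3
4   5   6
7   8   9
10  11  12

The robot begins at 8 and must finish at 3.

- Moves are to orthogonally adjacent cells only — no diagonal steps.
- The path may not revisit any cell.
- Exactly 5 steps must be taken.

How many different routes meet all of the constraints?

6

Need simple routes of exactly 5 moves from 8 to 3 (Manhattan distance 3, so 1 moves are spent on a detour and 1 undoing it).
Enumerating: 8 5 4 1 2 3 | 8 11 12 9 6 3 | 8 7 4 1 2 3 | 8 7 4 5 2 3 | 8 7 4 5 6 3 | 8 9 6 5 2 3.
That gives 6 routes.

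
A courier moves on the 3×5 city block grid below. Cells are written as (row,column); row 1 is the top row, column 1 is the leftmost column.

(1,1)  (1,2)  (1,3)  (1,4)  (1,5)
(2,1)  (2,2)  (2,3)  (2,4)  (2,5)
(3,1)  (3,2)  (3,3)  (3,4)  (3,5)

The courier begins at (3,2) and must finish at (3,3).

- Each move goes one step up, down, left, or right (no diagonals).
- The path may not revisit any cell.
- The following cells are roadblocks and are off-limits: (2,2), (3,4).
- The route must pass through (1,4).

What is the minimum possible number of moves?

9

Any route passes through (1,4) somewhere between (3,2) and (3,3). Summing Manhattan distances along the two legs ((3,2) → (1,4) → (3,3)) gives a lower bound of 4 + 3 = 7 moves.
The shortest route satisfying every rule uses 9 moves: (3,2) → (3,1) → (2,1) → (1,1) → (1,2) → (1,3) → (1,4) → (2,4) → (2,3) → (3,3).
The no-revisit rule (legs can't share cells) pushes the minimum above the 7-move bound; an exhaustive check rules out every length from 7 to 8, leaving 9 as the minimum.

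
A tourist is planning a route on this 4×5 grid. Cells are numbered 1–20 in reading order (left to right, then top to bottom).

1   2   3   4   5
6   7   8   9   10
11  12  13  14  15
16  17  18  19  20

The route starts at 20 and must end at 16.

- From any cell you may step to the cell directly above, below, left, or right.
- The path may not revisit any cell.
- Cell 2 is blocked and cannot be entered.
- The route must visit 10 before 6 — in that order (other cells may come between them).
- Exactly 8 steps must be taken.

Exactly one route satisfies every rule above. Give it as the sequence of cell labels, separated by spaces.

The waypoints must appear in the order 10, 6, with no cell reused.
Route from 20: up 2 to 10, left 4 to 6, down 2 to 16 — 8 moves in all.
Check: order respected (10 at step 2, 6 at step 6); 8 moves as required.

20 15 10 9 8 7 6 11 16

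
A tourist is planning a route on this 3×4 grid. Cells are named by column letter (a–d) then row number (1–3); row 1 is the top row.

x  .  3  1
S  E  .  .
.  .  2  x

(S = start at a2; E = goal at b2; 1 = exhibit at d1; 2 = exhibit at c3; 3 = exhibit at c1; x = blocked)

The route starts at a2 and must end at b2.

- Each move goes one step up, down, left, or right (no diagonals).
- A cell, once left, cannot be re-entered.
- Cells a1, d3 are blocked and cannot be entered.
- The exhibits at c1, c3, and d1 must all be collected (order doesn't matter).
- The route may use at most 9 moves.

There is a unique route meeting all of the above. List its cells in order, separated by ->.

Any route must reach c1, c3, and d1 and still end at b2 within 9 moves, so the order of the required stops is forced.
Route from a2: down to a3, 2× right (reaching c3), up to c2, right to d2, up to d1, 2× left (reaching b1), down to b2 — 9 moves in all.
Check: all required cells visited; 9 ≤ 9 moves.

a2 -> a3 -> b3 -> c3 -> c2 -> d2 -> d1 -> c1 -> b1 -> b2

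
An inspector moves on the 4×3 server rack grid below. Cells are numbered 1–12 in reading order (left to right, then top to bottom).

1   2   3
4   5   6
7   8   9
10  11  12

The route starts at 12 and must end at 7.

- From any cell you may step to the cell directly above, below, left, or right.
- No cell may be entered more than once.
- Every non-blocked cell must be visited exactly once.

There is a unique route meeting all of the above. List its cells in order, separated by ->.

12 -> 9 -> 6 -> 3 -> 2 -> 1 -> 4 -> 5 -> 8 -> 11 -> 10 -> 7

Need to visit all 12 open cells exactly once, starting at 12 and ending at 7.
Cell 10 has only two open neighbours (7 and 11), so the path must pass straight through it: one of those is the cell it's entered from and the other is where it exits.
Route from 12: up 3 to 3, left 2 to 1, down 1 to 4, right 1 to 5, down 2 to 11, left 1 to 10, up 1 to 7 — 11 moves in all.
Check: all 12 open cells covered.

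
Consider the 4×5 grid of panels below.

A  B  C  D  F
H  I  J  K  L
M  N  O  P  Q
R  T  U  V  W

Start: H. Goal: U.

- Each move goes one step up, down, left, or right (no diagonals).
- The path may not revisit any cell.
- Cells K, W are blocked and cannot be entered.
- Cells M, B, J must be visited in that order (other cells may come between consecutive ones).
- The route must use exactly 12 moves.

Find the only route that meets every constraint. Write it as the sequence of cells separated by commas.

H, M, R, T, N, I, B, C, J, O, P, V, U

The waypoints must appear in the order M, B, J, with no cell reused.
Route from H: 2× down (reaching R), right to T, 3× up (reaching B), right to C, 2× down (reaching O), right to P, down to V, left to U — 12 moves in all.
Check: order respected (M at step 1, B at step 6, J at step 8); 12 moves as required.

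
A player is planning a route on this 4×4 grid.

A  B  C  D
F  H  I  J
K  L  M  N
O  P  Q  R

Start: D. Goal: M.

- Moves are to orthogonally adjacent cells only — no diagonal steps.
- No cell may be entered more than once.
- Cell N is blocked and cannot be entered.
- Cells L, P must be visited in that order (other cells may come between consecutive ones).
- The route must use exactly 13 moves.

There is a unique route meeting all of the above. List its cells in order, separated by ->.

D -> J -> I -> C -> B -> A -> F -> H -> L -> K -> O -> P -> Q -> M

The waypoints must appear in the order L, P, with no cell reused.
Route from D: down to J, left to I, up to C, 2× left (reaching A), down to F, right to H, down to L, left to K, down to O, 2× right (reaching Q), up to M — 13 moves in all.
Check: order respected (L at step 8, P at step 11); 13 moves as required.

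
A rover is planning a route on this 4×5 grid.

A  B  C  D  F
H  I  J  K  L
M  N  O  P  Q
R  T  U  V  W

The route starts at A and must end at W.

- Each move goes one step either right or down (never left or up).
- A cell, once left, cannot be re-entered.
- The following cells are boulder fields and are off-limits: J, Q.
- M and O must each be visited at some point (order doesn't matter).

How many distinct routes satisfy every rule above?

2

A right/down-only route from A to W makes exactly 3 down-moves and 4 right-moves in some order.
With no other constraints that would be C(7,3) = 35 routes.
A monotone route can only reach the required cells in the order M, O, so split there and multiply the segment counts (each segment already excludes blocked cells): A→M: 1; M→O: 1; O→W: 2; product = 2.
That gives 2 routes.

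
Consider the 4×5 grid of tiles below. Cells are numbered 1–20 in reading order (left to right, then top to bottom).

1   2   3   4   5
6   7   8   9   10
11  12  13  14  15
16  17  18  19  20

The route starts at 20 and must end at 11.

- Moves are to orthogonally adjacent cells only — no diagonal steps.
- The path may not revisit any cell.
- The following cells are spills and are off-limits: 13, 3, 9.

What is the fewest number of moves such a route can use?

5

The Manhattan distance from 20 to 11 is |4−3| + |5−1| = 5, so at least 5 moves are needed.
A route of 5 moves achieves this: 20 → 19 → 18 → 17 → 12 → 11.
Since 5 matches the lower bound, it is optimal.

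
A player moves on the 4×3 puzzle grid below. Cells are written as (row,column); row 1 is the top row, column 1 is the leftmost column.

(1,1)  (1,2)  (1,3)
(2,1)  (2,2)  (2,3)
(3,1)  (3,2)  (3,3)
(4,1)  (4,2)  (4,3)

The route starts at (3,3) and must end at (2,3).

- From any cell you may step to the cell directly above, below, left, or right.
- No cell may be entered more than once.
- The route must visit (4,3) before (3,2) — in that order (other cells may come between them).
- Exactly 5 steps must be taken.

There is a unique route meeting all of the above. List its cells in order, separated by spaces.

The waypoints must appear in the order (4,3), (3,2), with no cell reused.
Route from (3,3): down 1 to (4,3), left 1 to (4,2), up 2 to (2,2), right 1 to (2,3) — 5 moves in all.
Check: order respected ((4,3) at step 1, (3,2) at step 3); 5 moves as required.

(3,3) (4,3) (4,2) (3,2) (2,2) (2,3)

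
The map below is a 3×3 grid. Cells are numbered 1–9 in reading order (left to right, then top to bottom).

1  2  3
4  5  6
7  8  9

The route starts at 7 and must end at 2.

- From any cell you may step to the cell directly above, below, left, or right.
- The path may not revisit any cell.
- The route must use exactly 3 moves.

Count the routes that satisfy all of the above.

Need simple routes of exactly 3 moves from 7 to 2 (Manhattan distance 3, so 0 moves are spent on a detour and 0 undoing it).
Enumerating: 7 4 1 2 | 7 4 5 2 | 7 8 5 2.
That gives 3 routes.

3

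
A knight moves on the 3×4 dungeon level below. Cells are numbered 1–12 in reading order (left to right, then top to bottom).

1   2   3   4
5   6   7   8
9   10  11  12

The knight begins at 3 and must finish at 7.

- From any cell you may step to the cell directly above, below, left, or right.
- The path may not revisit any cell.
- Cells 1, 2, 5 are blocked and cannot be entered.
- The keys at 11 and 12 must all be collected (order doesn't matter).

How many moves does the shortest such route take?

Any route passes through 11 and 12 in some order between 3 and 7. Summing Manhattan distances along each leg and taking the cheapest ordering (3 → 12 → 11 → 7) gives a lower bound of 3 + 1 + 1 = 5 moves.
A route of 5 moves achieves this: 3 → 4 → 8 → 12 → 11 → 7.
Since 5 matches the lower bound, it is optimal.

5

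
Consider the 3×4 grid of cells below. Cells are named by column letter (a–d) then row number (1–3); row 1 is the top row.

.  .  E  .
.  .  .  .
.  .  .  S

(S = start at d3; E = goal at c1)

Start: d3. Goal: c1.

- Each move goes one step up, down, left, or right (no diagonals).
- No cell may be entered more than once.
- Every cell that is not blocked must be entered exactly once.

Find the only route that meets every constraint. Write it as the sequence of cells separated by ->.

Need to visit all 12 open cells exactly once, starting at d3 and ending at c1.
Route from d3: left 3 to a3, up 2 to a1, right 1 to b1, down 1 to b2, right 2 to d2, up 1 to d1, left 1 to c1 — 11 moves in all.
Check: all 12 open cells covered.

d3 -> c3 -> b3 -> a3 -> a2 -> a1 -> b1 -> b2 -> c2 -> d2 -> d1 -> c1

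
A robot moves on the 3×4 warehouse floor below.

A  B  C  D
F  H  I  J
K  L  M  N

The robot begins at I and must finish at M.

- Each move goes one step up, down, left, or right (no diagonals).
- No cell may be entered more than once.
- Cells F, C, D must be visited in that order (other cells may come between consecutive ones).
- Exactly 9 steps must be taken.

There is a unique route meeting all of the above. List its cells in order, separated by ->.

I -> H -> F -> A -> B -> C -> D -> J -> N -> M

The waypoints must appear in the order F, C, D, with no cell reused.
Route from I: 2× left (reaching F), up to A, 3× right (reaching D), 2× down (reaching N), left to M — 9 moves in all.
Check: order respected (F at step 2, C at step 5, D at step 6); 9 moves as required.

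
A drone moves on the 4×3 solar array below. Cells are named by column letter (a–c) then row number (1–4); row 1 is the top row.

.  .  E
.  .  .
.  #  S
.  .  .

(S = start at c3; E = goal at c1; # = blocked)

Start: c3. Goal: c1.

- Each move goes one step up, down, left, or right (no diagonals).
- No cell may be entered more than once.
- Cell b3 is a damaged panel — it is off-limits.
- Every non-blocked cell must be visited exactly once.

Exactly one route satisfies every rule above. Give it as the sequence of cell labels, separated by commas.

Need to visit all 11 open cells exactly once, starting at c3 and ending at c1.
Route from c3: down to c4, 2× left (reaching a4), 3× up (reaching a1), right to b1, down to b2, right to c2, up to c1 — 10 moves in all.
Check: all 11 open cells covered.

c3, c4, b4, a4, a3, a2, a1, b1, b2, c2, c1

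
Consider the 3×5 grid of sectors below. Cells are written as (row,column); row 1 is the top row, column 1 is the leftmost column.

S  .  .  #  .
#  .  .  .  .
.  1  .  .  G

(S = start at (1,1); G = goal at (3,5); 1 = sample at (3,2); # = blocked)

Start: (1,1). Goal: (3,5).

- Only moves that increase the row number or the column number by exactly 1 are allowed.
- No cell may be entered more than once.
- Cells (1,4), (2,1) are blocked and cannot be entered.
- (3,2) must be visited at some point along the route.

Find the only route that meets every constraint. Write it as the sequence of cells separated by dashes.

(1,1) - (1,2) - (2,2) - (3,2) - (3,3) - (3,4) - (3,5)

Moves only go right or down, so the column and row indices never decrease.
Route from (1,1): right 1 to (1,2), down 2 to (3,2), right 3 to (3,5) — 6 moves in all.
Check: all required cells visited.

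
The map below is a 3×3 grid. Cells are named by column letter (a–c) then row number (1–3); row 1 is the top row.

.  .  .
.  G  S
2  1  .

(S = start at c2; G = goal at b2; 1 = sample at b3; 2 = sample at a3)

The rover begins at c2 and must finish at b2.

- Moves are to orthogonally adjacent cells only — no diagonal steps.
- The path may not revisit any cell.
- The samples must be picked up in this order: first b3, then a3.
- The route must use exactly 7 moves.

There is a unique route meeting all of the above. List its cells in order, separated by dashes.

The waypoints must appear in the order b3, a3, with no cell reused.
Route from c2: down to c3, 2× left (reaching a3), 2× up (reaching a1), right to b1, down to b2 — 7 moves in all.
Check: order respected (1 at step 2, 2 at step 3); 7 moves as required.

c2 - c3 - b3 - a3 - a2 - a1 - b1 - b2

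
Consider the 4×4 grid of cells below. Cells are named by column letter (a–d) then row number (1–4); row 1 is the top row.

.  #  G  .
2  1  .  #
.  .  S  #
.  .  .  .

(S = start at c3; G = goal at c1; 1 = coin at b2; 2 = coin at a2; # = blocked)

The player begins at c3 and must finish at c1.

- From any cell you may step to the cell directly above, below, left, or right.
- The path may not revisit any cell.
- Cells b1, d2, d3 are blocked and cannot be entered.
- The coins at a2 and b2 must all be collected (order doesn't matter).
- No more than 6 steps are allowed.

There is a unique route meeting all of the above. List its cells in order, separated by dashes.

c3 - b3 - a3 - a2 - b2 - c2 - c1

The budget equals the shortest possible length, so every move has to be on a shortest route through the required cells.
Route from c3: left 2 to a3, up 1 to a2, right 2 to c2, up 1 to c1 — 6 moves in all.
Check: all required cells visited; 6 ≤ 6 moves.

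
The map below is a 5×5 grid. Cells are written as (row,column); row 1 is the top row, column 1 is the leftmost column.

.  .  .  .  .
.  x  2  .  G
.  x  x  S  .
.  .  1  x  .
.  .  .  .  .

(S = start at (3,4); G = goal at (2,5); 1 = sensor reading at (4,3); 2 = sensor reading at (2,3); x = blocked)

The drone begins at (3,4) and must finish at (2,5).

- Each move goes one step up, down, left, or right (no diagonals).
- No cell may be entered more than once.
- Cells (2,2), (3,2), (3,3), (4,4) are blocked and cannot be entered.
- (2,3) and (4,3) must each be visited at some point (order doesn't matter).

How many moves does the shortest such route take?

Any route passes through (2,3) and (4,3) in some order between (3,4) and (2,5). Summing Manhattan distances along each leg and taking the cheapest ordering ((3,4) → (4,3) → (2,3) → (2,5)) gives a lower bound of 2 + 2 + 2 = 6 moves.
That bound ignores the blocked cells. Measuring each leg by the fewest moves that actually steer around them ((3,4)→(4,3): 6; (4,3)→(2,3): 8; (2,3)→(2,5): 2) raises the lower bound to 16.
A route of 16 moves exists: (3,4) → (2,4) → (2,3) → (1,3) → (1,2) → (1,1) → (2,1) → (3,1) → (4,1) → (4,2) → (4,3) → (5,3) → (5,4) → (5,5) → (4,5) → (3,5) → (2,5).
Since 16 matches that lower bound, it is optimal.

16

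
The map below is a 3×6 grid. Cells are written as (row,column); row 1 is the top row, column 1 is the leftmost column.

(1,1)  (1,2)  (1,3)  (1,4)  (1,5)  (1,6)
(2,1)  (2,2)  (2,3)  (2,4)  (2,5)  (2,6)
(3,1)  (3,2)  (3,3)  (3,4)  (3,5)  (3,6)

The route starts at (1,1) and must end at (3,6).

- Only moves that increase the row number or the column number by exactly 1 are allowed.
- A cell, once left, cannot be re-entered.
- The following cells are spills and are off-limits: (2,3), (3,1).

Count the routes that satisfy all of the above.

8

A right/down-only route from (1,1) to (3,6) makes exactly 2 down-moves and 5 right-moves in some order.
With no other constraints that would be C(7,2) = 21 routes.
Subtract routes through each blocked cell (inclusion–exclusion for overlaps): − through (2,3): 12 − through (3,1): 1 → 8.
That gives 8 routes.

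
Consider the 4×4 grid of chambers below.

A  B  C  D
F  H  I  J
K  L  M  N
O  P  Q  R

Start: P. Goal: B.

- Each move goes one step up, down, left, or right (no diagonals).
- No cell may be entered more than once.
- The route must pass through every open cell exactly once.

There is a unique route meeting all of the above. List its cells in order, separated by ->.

P -> O -> K -> L -> M -> Q -> R -> N -> J -> D -> C -> I -> H -> F -> A -> B

Need to visit all 16 open cells exactly once, starting at P and ending at B.
Route from P: left to O, up to K, 2× right (reaching M), down to Q, right to R, 3× up (reaching D), left to C, down to I, 2× left (reaching F), up to A, right to B — 15 moves in all.
Check: all 16 open cells covered.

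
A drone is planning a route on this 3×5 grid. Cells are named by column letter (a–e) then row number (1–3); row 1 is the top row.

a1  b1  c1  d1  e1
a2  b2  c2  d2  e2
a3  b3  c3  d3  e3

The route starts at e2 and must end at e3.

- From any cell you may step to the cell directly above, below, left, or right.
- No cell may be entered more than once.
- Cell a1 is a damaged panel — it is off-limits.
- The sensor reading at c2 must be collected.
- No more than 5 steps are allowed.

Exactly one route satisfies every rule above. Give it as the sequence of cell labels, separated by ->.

e2 -> d2 -> c2 -> c3 -> d3 -> e3

The budget equals the shortest possible length, so every move has to be on a shortest route through the required cells.
Route from e2: 2× left (reaching c2), down to c3, 2× right (reaching e3) — 5 moves in all.
Check: all required cells visited; 5 ≤ 5 moves.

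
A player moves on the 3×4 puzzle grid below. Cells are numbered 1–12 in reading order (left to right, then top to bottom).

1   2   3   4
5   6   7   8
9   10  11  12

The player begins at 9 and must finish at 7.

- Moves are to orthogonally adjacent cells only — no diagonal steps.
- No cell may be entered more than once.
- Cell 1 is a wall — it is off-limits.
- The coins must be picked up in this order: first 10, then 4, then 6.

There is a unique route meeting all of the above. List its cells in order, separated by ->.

The waypoints must appear in the order 10, 4, 6, with no cell reused.
Route from 9: right 3 to 12, up 2 to 4, left 2 to 2, down 1 to 6, right 1 to 7 — 9 moves in all.
Check: order respected (10 at step 1, 4 at step 5, 6 at step 8).

9 -> 10 -> 11 -> 12 -> 8 -> 4 -> 3 -> 2 -> 6 -> 7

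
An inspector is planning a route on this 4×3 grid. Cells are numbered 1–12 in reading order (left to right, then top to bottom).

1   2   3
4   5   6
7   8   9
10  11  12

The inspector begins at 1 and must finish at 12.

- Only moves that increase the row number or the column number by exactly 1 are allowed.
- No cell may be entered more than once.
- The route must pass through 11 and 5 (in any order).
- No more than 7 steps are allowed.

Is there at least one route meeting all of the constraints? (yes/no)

One route that works: 1 → 4 → 5 → 8 → 11 → 12.

yes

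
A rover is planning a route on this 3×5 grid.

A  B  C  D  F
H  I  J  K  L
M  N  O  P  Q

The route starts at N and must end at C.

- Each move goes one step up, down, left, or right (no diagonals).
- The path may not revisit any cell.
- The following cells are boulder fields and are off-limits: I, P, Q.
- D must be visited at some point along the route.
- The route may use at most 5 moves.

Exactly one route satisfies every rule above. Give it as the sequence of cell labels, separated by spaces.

Any route must reach D and still end at C within 5 moves, so the order of the required stops is forced.
Route from N: right to O, up to J, right to K, up to D, left to C — 5 moves in all.
Check: all required cells visited; 5 ≤ 5 moves.

N O J K D C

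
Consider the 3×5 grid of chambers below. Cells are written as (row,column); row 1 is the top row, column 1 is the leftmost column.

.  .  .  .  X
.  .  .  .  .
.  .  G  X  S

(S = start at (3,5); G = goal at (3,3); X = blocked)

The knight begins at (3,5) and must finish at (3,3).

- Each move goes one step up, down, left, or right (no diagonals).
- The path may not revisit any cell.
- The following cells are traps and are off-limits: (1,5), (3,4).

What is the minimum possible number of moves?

4

The Manhattan distance from (3,5) to (3,3) is |3−3| + |5−3| = 2, so at least 2 moves are needed.
That bound ignores the blocked cells. Measuring each leg by the fewest moves that actually steer around them ((3,5)→(3,3): 4) raises the lower bound to 4.
A route of 4 moves exists: (3,5) → (2,5) → (2,4) → (2,3) → (3,3).
Since 4 matches that lower bound, it is optimal.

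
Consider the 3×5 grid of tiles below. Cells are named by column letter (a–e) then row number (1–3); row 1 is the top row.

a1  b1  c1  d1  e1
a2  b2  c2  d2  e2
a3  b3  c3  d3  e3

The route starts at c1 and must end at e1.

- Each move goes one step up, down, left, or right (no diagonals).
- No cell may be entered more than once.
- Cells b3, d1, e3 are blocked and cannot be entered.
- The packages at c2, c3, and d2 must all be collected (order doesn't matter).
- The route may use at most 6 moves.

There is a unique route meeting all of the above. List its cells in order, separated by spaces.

c1 c2 c3 d3 d2 e2 e1

The budget equals the shortest possible length, so every move has to be on a shortest route through the required cells.
Route from c1: 2× down (reaching c3), right to d3, up to d2, right to e2, up to e1 — 6 moves in all.
Check: all required cells visited; 6 ≤ 6 moves.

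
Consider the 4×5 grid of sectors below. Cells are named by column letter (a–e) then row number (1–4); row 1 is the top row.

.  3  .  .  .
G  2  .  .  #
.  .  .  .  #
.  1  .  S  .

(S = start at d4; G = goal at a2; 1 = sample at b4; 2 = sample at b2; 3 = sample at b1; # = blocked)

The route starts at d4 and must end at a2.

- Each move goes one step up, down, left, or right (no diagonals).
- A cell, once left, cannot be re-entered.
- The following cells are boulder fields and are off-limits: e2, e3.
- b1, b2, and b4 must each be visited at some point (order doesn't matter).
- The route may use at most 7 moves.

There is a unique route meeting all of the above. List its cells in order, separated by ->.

d4 -> c4 -> b4 -> b3 -> b2 -> b1 -> a1 -> a2

The budget equals the shortest possible length, so every move has to be on a shortest route through the required cells.
Route from d4: 2× left (reaching b4), 3× up (reaching b1), left to a1, down to a2 — 7 moves in all.
Check: all required cells visited; 7 ≤ 7 moves.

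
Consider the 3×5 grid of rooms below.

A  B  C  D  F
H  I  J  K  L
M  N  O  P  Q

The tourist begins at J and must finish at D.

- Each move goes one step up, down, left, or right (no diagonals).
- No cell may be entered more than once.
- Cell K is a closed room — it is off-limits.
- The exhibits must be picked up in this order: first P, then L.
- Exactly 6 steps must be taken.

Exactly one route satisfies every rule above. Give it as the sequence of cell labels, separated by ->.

The waypoints must appear in the order P, L, with no cell reused.
Route from J: down to O, 2× right (reaching Q), 2× up (reaching F), left to D — 6 moves in all.
Check: order respected (P at step 2, L at step 4); 6 moves as required.

J -> O -> P -> Q -> L -> F -> D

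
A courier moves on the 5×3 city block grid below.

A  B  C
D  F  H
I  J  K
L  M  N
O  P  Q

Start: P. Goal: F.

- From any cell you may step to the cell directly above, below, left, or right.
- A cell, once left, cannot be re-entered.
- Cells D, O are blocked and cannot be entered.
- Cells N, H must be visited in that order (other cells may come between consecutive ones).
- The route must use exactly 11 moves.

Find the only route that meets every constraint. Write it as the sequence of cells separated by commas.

The waypoints must appear in the order N, H, with no cell reused.
Route from P: right to Q, up to N, 2× left (reaching L), up to I, 2× right (reaching K), 2× up (reaching C), left to B, down to F — 11 moves in all.
Check: order respected (N at step 2, H at step 8); 11 moves as required.

P, Q, N, M, L, I, J, K, H, C, B, F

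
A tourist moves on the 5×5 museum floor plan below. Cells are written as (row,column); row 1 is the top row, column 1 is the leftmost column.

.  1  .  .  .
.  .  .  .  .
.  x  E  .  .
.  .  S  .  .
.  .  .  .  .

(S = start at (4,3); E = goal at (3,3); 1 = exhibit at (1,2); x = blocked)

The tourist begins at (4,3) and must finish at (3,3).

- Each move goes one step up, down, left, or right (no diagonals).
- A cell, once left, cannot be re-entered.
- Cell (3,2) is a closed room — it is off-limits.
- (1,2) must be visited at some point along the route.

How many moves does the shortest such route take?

Any route passes through (1,2) somewhere between (4,3) and (3,3). Summing Manhattan distances along the two legs ((4,3) → (1,2) → (3,3)) gives a lower bound of 4 + 3 = 7 moves.
The shortest route satisfying every rule uses 9 moves: (4,3) → (4,2) → (4,1) → (3,1) → (2,1) → (1,1) → (1,2) → (2,2) → (2,3) → (3,3).
The no-revisit rule (legs can't share cells) pushes the minimum above the 7-move bound; an exhaustive check rules out every length from 7 to 8, leaving 9 as the minimum.

9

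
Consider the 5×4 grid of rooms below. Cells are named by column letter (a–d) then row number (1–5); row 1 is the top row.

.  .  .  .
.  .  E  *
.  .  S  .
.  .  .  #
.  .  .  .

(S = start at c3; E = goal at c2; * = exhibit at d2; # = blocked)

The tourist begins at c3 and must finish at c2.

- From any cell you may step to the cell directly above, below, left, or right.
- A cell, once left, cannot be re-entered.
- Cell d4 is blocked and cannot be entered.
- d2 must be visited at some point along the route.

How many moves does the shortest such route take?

3

Any route passes through d2 somewhere between c3 and c2. Summing Manhattan distances along the two legs (c3 → d2 → c2) gives a lower bound of 2 + 1 = 3 moves.
A route of 3 moves achieves this: c3 → d3 → d2 → c2.
Since 3 matches the lower bound, it is optimal.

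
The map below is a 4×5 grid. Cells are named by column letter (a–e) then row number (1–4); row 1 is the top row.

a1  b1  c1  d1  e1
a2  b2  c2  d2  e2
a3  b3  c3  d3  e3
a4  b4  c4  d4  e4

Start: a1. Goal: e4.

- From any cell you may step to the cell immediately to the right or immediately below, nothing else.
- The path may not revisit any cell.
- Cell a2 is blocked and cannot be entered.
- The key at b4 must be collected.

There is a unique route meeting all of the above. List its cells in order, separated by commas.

a1, b1, b2, b3, b4, c4, d4, e4

Moves only go right or down, so the column and row indices never decrease.
Route from a1: right to b1, 3× down (reaching b4), 3× right (reaching e4) — 7 moves in all.
Check: all required cells visited.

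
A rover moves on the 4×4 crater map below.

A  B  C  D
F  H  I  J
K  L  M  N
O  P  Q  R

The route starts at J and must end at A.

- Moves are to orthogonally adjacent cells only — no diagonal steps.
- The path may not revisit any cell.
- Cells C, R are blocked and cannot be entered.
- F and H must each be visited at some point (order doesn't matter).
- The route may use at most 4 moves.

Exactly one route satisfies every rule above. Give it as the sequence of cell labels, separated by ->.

The 4-move cap with required stops at F, H leaves no slack for detours.
Route from J: 3× left (reaching F), up to A — 4 moves in all.
Check: all required cells visited; 4 ≤ 4 moves.

J -> I -> H -> F -> A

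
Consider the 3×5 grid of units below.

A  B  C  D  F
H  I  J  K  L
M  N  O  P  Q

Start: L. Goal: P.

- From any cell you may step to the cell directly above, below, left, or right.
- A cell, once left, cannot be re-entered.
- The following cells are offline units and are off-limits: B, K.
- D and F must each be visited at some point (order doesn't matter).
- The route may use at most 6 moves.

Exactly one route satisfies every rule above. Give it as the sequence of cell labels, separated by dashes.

L - F - D - C - J - O - P

The 6-move cap with required stops at D, F leaves no slack for detours.
Route from L: up 1 to F, left 2 to C, down 2 to O, right 1 to P — 6 moves in all.
Check: all required cells visited; 6 ≤ 6 moves.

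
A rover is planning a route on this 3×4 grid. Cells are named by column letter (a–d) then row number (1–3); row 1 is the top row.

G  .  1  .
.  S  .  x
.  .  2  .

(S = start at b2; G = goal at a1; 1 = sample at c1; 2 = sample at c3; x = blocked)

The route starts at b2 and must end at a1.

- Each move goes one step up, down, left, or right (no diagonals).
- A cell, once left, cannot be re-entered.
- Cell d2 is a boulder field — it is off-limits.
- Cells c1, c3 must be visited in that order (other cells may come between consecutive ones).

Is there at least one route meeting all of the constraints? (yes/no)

One route that works: b2 → b1 → c1 → c2 → c3 → b3 → a3 → a2 → a1.

yes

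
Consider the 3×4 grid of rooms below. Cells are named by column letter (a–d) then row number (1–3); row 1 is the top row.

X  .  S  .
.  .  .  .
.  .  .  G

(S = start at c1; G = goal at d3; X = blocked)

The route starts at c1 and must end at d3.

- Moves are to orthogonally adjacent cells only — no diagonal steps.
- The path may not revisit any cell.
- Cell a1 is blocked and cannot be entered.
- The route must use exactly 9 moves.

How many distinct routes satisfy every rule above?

Need simple routes of exactly 9 moves from c1 to d3 (Manhattan distance 3, so 3 moves are spent on a detour and 3 undoing it).
Enumerating: c1 b1 b2 a2 a3 b3 c3 c2 d2 d3 | c1 d1 d2 c2 b2 a2 a3 b3 c3 d3.
That gives 2 routes.

2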